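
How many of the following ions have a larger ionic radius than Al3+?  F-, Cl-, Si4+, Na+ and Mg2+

4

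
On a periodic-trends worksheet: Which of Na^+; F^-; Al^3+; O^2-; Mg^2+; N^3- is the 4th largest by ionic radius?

Each ion has 10 electrons. The ranking follows nuclear charge in reverse — greater Z gives a smaller radius. Al^3+ (Z=13), Mg^2+ (Z=12), Na^+ (Z=11), F^- (Z=9), O^2- (Z=8), N^3- (Z=7).
Full ascending order: Al^3+ < Mg^2+ < Na^+ < F^- < O^2- < N^3-. Counting from the largest, position 4 is Na^+.

Na^+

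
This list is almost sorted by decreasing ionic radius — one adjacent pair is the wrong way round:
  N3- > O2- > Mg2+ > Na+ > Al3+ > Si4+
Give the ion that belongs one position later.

Mg2+

Scanning neighbour by neighbour, only Mg2+/Na+ violates a trend: they are isoelectronic (10 e⁻) and Mg has more protons than Na (12 vs 11), making Mg2+ smaller. That makes Mg2+ the one sitting a position early relative to where it belongs.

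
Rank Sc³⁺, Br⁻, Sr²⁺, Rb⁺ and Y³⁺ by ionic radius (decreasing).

Sc³⁺ (Z=21, 18 e⁻), Y³⁺ (Z=39, 36 e⁻), Sr²⁺ (Z=38, 36 e⁻), Rb⁺ (Z=37, 36 e⁻), Br⁻ (Z=35, 36 e⁻). Sc³⁺ < Y³⁺ (same group, 1 shell fewer); Y³⁺ < Sr²⁺ (isoelectronic, higher Z=39 is smaller); Sr²⁺ < Rb⁺ (isoelectronic, higher Z=38 is smaller); Rb⁺ < Br⁻ (isoelectronic, higher Z=37 is smaller).

Br⁻ > Rb⁺ > Sr²⁺ > Y³⁺ > Sc³⁺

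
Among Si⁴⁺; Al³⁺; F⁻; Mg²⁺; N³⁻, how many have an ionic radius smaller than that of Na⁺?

These species are isoelectronic with 10 electrons. The only difference is the number of protons: Si⁴⁺ (Z=14), Al³⁺ (Z=13), Mg²⁺ (Z=12), Na⁺ (Z=11), F⁻ (Z=9), N³⁻ (Z=7). The strongest nuclear pull (Si⁴⁺) gives the smallest ion.
Placing each against Na⁺: smaller — Si⁴⁺, Al³⁺, Mg²⁺; larger — F⁻, N³⁻. Count: 3.

3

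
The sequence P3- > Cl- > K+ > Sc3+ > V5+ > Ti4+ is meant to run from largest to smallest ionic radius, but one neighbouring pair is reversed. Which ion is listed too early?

V5+

Scanning neighbour by neighbour, only V5+/Ti4+ violates a trend: both have 18 electrons but Z(V)=23 > Z(Ti)=22, so V5+ should be the smaller of the two. That makes V5+ the one sitting a position early relative to where it belongs.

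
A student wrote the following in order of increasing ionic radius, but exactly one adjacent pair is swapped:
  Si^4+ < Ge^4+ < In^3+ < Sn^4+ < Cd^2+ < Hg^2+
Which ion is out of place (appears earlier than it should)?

Check each adjacent pair. In^3+ and Sn^4+ are reversed: they are isoelectronic (46 e⁻) and Sn has more protons than In (50 vs 49), making Sn^4+ smaller. No other neighbouring pair contradicts the periodic trends, so In^3+ is the ion listed too early.

In^3+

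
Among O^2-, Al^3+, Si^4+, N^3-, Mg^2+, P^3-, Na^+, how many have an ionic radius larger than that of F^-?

Si^4+: 10 e⁻, Z=14, Al^3+: 10 e⁻, Z=13, Mg^2+: 10 e⁻, Z=12, Na^+: 10 e⁻, Z=11, F^-: 10 e⁻, Z=9, O^2-: 10 e⁻, Z=8, N^3-: 10 e⁻, Z=7, P^3-: 18 e⁻, Z=15. Si^4+ < Al^3+ (isoelectronic, higher Z=14 is smaller); Al^3+ < Mg^2+ (isoelectronic, higher Z=13 is smaller); Mg^2+ < Na^+ (both 10 e⁻, Z=12>11); Na^+ < F^- (isoelectronic, higher Z=11 is smaller); F^- < O^2- (isoelectronic, higher Z=9 is smaller); O^2- < N^3- (both 10 e⁻, Z=8>7); N^3- < P^3- (same group, 1 shell fewer).
Ordering all of them (including F^-) by radius gives Si^4+ < Al^3+ < Mg^2+ < Na^+ < F^- < O^2- < N^3- < P^3-. So 3 are larger.

3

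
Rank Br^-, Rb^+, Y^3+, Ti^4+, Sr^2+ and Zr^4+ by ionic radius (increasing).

Work out protons and electrons: Ti^4+: 18 e⁻, Z=22, Zr^4+: 36 e⁻, Z=40, Y^3+: 36 e⁻, Z=39, Sr^2+: 36 e⁻, Z=38, Rb^+: 36 e⁻, Z=37, Br^-: 36 e⁻, Z=35. Ti^4+ < Zr^4+ (same group, period 4 vs 5); Zr^4+ < Y^3+ (isoelectronic, higher Z=40 is smaller); Y^3+ < Sr^2+ (isoelectronic, higher Z=39 is smaller); Sr^2+ < Rb^+ (isoelectronic, higher Z=38 is smaller); Rb^+ < Br^- (both 36 e⁻, Z=37>35).

Ti^4+ < Zr^4+ < Y^3+ < Sr^2+ < Rb^+ < Br^-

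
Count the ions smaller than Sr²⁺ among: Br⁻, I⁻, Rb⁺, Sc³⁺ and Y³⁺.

2

Work out protons and electrons: Sc³⁺ has 18 e⁻ (Z=21), Y³⁺ has 36 e⁻ (Z=39), Sr²⁺ has 36 e⁻ (Z=38), Rb⁺ has 36 e⁻ (Z=37), Br⁻ has 36 e⁻ (Z=35), I⁻ has 54 e⁻ (Z=53). Sc³⁺ < Y³⁺ (same group, period 4 vs 5); Y³⁺ < Sr²⁺ (both 36 e⁻, Z=39>38); Sr²⁺ < Rb⁺ (both 36 e⁻, Z=38>37); Rb⁺ < Br⁻ (isoelectronic, higher Z=37 is smaller); Br⁻ < I⁻ (same group, 1 shell fewer).
Overall: Sc³⁺ < Y³⁺ < Sr²⁺ < Rb⁺ < Br⁻ < I⁻. Sr²⁺ has 2 below it and 3 above. Count: 2.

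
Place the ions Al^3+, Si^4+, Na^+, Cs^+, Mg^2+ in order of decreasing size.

Tabulating Z and e⁻: Si^4+ (Z=14, 10 e⁻), Al^3+ (Z=13, 10 e⁻), Mg^2+ (Z=12, 10 e⁻), Na^+ (Z=11, 10 e⁻), Cs^+ (Z=55, 54 e⁻). Si^4+ < Al^3+ (both 10 e⁻, Z=14>13); Al^3+ < Mg^2+ (isoelectronic, higher Z=13 is smaller); Mg^2+ < Na^+ (isoelectronic, higher Z=12 is smaller); Na^+ < Cs^+ (same group, period 3 vs 6).

Cs^+ > Na^+ > Mg^2+ > Al^3+ > Si^4+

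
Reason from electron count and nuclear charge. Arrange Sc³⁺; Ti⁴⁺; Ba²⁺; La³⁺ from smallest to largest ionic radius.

Electron counts and nuclear charges: Ti⁴⁺ (Z=22, 18 e⁻), Sc³⁺ (Z=21, 18 e⁻), La³⁺ (Z=57, 54 e⁻), Ba²⁺ (Z=56, 54 e⁻). Ti⁴⁺ < Sc³⁺ (both 18 e⁻, Z=22>21); Sc³⁺ < La³⁺ (same group, 2 shells fewer); La³⁺ < Ba²⁺ (isoelectronic, higher Z=57 is smaller).

Ti⁴⁺ < Sc³⁺ < La³⁺ < Ba²⁺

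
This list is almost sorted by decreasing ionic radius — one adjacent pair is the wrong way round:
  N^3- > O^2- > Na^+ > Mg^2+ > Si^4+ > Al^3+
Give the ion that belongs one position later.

Si^4+

Scanning neighbour by neighbour, only Si^4+/Al^3+ violates a trend: Si^4+ and Al^3+ share 10 electrons; the higher nuclear charge on Si (Z=14) contracts it more, so Si^4+ < Al^3+. That makes Si^4+ the one sitting a position early relative to where it belongs.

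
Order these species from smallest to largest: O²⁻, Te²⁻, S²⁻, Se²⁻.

All are in the same group with charge -2. Radius grows down the group as n (the outermost shell) increases.

O²⁻ < S²⁻ < Se²⁻ < Te²⁻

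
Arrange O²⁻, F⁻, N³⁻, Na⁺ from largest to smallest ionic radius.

N³⁻ > O²⁻ > F⁻ > Na⁺

Isoelectronic series (10 e⁻ each). Size is set by nuclear charge: more protons means a smaller ion. Na⁺ (Z=11), F⁻ (Z=9), O²⁻ (Z=8), N³⁻ (Z=7).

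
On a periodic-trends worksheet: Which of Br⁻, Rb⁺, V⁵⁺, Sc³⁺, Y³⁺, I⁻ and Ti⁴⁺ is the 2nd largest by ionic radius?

Br⁻

Work out protons and electrons: V⁵⁺ has 18 e⁻ (Z=23), Ti⁴⁺ has 18 e⁻ (Z=22), Sc³⁺ has 18 e⁻ (Z=21), Y³⁺ has 36 e⁻ (Z=39), Rb⁺ has 36 e⁻ (Z=37), Br⁻ has 36 e⁻ (Z=35), I⁻ has 54 e⁻ (Z=53). V⁵⁺ < Ti⁴⁺ (isoelectronic, higher Z=23 is smaller); Ti⁴⁺ < Sc³⁺ (both 18 e⁻, Z=22>21); Sc³⁺ < Y³⁺ (same group, 1 shell fewer); Y³⁺ < Rb⁺ (isoelectronic, higher Z=39 is smaller); Rb⁺ < Br⁻ (both 36 e⁻, Z=37>35); Br⁻ < I⁻ (same group, period 4 vs 5).
Ordering: V⁵⁺ < Ti⁴⁺ < Sc³⁺ < Y³⁺ < Rb⁺ < Br⁻ < I⁻. The 2nd largest is Br⁻.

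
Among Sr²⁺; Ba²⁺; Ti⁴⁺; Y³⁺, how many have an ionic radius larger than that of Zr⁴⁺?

Tabulating Z and e⁻: Ti⁴⁺: 18 e⁻, Z=22, Zr⁴⁺: 36 e⁻, Z=40, Y³⁺: 36 e⁻, Z=39, Sr²⁺: 36 e⁻, Z=38, Ba²⁺: 54 e⁻, Z=56. Ti⁴⁺ < Zr⁴⁺ (same group, period 4 vs 5); Zr⁴⁺ < Y³⁺ (isoelectronic, higher Z=40 is smaller); Y³⁺ < Sr²⁺ (isoelectronic, higher Z=39 is smaller); Sr²⁺ < Ba²⁺ (same group, 1 shell fewer).
Placing each against Zr⁴⁺: smaller — Ti⁴⁺; larger — Y³⁺, Sr²⁺, Ba²⁺. That's 3.

3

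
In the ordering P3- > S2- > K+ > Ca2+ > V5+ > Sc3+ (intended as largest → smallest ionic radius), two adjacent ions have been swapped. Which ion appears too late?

Check each adjacent pair. V5+ and Sc3+ are reversed: V5+ and Sc3+ share 18 electrons; the higher nuclear charge on V (Z=23) contracts it more, so V5+ < Sc3+. No other neighbouring pair contradicts the periodic trends, so Sc3+ is the ion listed too late.

Sc3+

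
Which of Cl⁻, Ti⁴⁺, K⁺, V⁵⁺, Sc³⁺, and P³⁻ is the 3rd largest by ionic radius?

These species are isoelectronic with 18 electrons. The only difference is the number of protons: V⁵⁺ (Z=23), Ti⁴⁺ (Z=22), Sc³⁺ (Z=21), K⁺ (Z=19), Cl⁻ (Z=17), P³⁻ (Z=15). The strongest nuclear pull (V⁵⁺) gives the smallest ion.
Full ascending order: V⁵⁺ < Ti⁴⁺ < Sc³⁺ < K⁺ < Cl⁻ < P³⁻. Counting from the largest, position 3 is K⁺.

K⁺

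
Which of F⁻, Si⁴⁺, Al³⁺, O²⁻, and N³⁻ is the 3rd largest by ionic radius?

F⁻

These species are isoelectronic with 10 electrons. The only difference is the number of protons: Si⁴⁺ (Z=14), Al³⁺ (Z=13), F⁻ (Z=9), O²⁻ (Z=8), N³⁻ (Z=7). The strongest nuclear pull (Si⁴⁺) gives the smallest ion.
So the order is Si⁴⁺ < Al³⁺ < F⁻ < O²⁻ < N³⁻; the 3rd-largest ion is F⁻.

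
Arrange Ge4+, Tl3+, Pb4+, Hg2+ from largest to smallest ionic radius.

Hg2+ > Tl3+ > Pb4+ > Ge4+

First list Z and electron count for each: Ge4+ (Z=32, 28 e⁻), Pb4+ (Z=82, 78 e⁻), Tl3+ (Z=81, 78 e⁻), Hg2+ (Z=80, 78 e⁻). Ge4+ < Pb4+ (same group, 2 shells fewer); Pb4+ < Tl3+ (isoelectronic, higher Z=82 is smaller); Tl3+ < Hg2+ (both 78 e⁻, Z=81>80).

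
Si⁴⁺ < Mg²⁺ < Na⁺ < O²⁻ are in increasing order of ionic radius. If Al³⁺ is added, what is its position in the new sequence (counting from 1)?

All of these have 10 electrons (isoelectronic). With the same electron cloud, the ion with the most protons pulls it in tightest. Nuclear charges: Si⁴⁺ (Z=14), Al³⁺ (Z=13), Mg²⁺ (Z=12), Na⁺ (Z=11), O²⁻ (Z=8). Highest Z is smallest.
The complete sequence is Si⁴⁺ < Al³⁺ < Mg²⁺ < Na⁺ < O²⁻. Al³⁺ sits at position 2.

2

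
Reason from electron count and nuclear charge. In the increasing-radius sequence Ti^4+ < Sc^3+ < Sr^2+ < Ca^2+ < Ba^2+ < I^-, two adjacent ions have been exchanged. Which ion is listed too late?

Ca^2+

Check each adjacent pair. Sr^2+ and Ca^2+ are reversed: both in group 2 with the same charge; Ca^2+ (period 4) has the smaller radius. No other neighbouring pair contradicts the periodic trends, so Ca^2+ is the ion listed too late.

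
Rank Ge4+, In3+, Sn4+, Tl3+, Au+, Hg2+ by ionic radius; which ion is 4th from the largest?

Ge4+ has 28 e⁻ (Z=32), Sn4+ has 46 e⁻ (Z=50), In3+ has 46 e⁻ (Z=49), Tl3+ has 78 e⁻ (Z=81), Hg2+ has 78 e⁻ (Z=80), Au+ has 78 e⁻ (Z=79). Ge4+ < Sn4+ (same group, 1 shell fewer); Sn4+ < In3+ (both 46 e⁻, Z=50>49); In3+ < Tl3+ (same group, 1 shell fewer); Tl3+ < Hg2+ (isoelectronic, higher Z=81 is smaller); Hg2+ < Au+ (isoelectronic, higher Z=80 is smaller).
That gives Ge4+ < Sn4+ < In3+ < Tl3+ < Hg2+ < Au+. From the largest end, number 4 is In3+.

In3+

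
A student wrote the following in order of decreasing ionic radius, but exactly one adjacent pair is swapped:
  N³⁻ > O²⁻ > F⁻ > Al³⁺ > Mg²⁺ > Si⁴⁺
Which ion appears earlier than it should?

Al³⁺

Compare adjacent ions: Al³⁺ and Mg²⁺ share 10 electrons; the higher nuclear charge on Al (Z=13) contracts it more, so Al³⁺ < Mg²⁺ — yet in this decreasing list Al³⁺ sits before Mg²⁺. Nothing else is reversed, so Al³⁺ should move one place to the right.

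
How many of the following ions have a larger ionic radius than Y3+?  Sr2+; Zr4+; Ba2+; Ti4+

2

Tabulating Z and e⁻: Ti4+: 18 e⁻, Z=22, Zr4+: 36 e⁻, Z=40, Y3+: 36 e⁻, Z=39, Sr2+: 36 e⁻, Z=38, Ba2+: 54 e⁻, Z=56. Ti4+ < Zr4+ (same group, 1 shell fewer); Zr4+ < Y3+ (isoelectronic, higher Z=40 is smaller); Y3+ < Sr2+ (both 36 e⁻, Z=39>38); Sr2+ < Ba2+ (same group, 1 shell fewer).
Ordering all of them (including Y3+) by radius gives Ti4+ < Zr4+ < Y3+ < Sr2+ < Ba2+. So 2 are larger.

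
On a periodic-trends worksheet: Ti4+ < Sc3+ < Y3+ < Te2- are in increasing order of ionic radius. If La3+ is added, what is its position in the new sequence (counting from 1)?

Electron counts and nuclear charges: Ti4+ (Z=22, 18 e⁻), Sc3+ (Z=21, 18 e⁻), Y3+ (Z=39, 36 e⁻), La3+ (Z=57, 54 e⁻), Te2- (Z=52, 54 e⁻). Ti4+ < Sc3+ (isoelectronic, higher Z=22 is smaller); Sc3+ < Y3+ (same group, 1 shell fewer); Y3+ < La3+ (same group, period 5 vs 6); La3+ < Te2- (isoelectronic, higher Z=57 is smaller).
Merged order: Ti4+ < Sc3+ < Y3+ < La3+ < Te2- — La3+ is number 4.

4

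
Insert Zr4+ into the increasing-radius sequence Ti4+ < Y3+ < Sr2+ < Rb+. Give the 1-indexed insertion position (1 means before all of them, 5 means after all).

2

Tabulating Z and e⁻: Ti4+: 18 e⁻, Z=22, Zr4+: 36 e⁻, Z=40, Y3+: 36 e⁻, Z=39, Sr2+: 36 e⁻, Z=38, Rb+: 36 e⁻, Z=37. Ti4+ < Zr4+ (same group, 1 shell fewer); Zr4+ < Y3+ (both 36 e⁻, Z=40>39); Y3+ < Sr2+ (both 36 e⁻, Z=39>38); Sr2+ < Rb+ (isoelectronic, higher Z=38 is smaller).
With Zr4+ included the full order is Ti4+ < Zr4+ < Y3+ < Sr2+ < Rb+, so it takes position 2.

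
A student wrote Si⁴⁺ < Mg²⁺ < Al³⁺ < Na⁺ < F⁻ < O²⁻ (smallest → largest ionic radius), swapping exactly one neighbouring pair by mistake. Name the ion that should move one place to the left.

Compare adjacent ions: Al³⁺ and Mg²⁺ share 10 electrons; the higher nuclear charge on Al (Z=13) contracts it more, so Al³⁺ < Mg²⁺ — yet in this increasing list Mg²⁺ sits before Al³⁺. Nothing else is reversed, so Al³⁺ should move one place to the left.

Al³⁺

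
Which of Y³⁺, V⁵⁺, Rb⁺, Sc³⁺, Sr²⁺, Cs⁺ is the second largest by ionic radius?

Rb⁺

First list Z and electron count for each: V⁵⁺ has 18 e⁻ (Z=23), Sc³⁺ has 18 e⁻ (Z=21), Y³⁺ has 36 e⁻ (Z=39), Sr²⁺ has 36 e⁻ (Z=38), Rb⁺ has 36 e⁻ (Z=37), Cs⁺ has 54 e⁻ (Z=55). V⁵⁺ < Sc³⁺ (isoelectronic, higher Z=23 is smaller); Sc³⁺ < Y³⁺ (same group, period 4 vs 5); Y³⁺ < Sr²⁺ (both 36 e⁻, Z=39>38); Sr²⁺ < Rb⁺ (both 36 e⁻, Z=38>37); Rb⁺ < Cs⁺ (same group, period 5 vs 6).
Full ascending order: V⁵⁺ < Sc³⁺ < Y³⁺ < Sr²⁺ < Rb⁺ < Cs⁺. Counting from the largest, position 2 is Rb⁺.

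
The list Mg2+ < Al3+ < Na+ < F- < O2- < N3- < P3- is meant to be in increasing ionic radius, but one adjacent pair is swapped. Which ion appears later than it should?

Check each adjacent pair. Mg2+ and Al3+ are reversed: they are isoelectronic (10 e⁻) and Al has more protons than Mg (13 vs 12), making Al3+ smaller. No other neighbouring pair contradicts the periodic trends, so Al3+ is the ion listed too late.

Al3+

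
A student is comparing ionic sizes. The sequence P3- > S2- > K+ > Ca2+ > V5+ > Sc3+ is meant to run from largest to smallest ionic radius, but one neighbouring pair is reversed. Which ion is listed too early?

Check each adjacent pair. V5+ and Sc3+ are reversed: they are isoelectronic (18 e⁻) and V has more protons than Sc (23 vs 21), making V5+ smaller. No other neighbouring pair contradicts the periodic trends, so V5+ is the ion listed too early.

V5+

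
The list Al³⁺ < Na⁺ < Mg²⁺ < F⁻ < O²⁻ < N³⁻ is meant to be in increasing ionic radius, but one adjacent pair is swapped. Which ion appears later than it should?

Check each adjacent pair. Na⁺ and Mg²⁺ are reversed: both have 10 electrons but Z(Mg)=12 > Z(Na)=11, so Mg²⁺ should be the smaller of the two. No other neighbouring pair contradicts the periodic trends, so Mg²⁺ is the ion listed too late.

Mg²⁺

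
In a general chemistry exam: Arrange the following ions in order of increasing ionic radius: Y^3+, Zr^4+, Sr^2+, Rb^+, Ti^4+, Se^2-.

Work out protons and electrons: Ti^4+ has 18 e⁻ (Z=22), Zr^4+ has 36 e⁻ (Z=40), Y^3+ has 36 e⁻ (Z=39), Sr^2+ has 36 e⁻ (Z=38), Rb^+ has 36 e⁻ (Z=37), Se^2- has 36 e⁻ (Z=34). Ti^4+ < Zr^4+ (same group, period 4 vs 5); Zr^4+ < Y^3+ (isoelectronic, higher Z=40 is smaller); Y^3+ < Sr^2+ (both 36 e⁻, Z=39>38); Sr^2+ < Rb^+ (isoelectronic, higher Z=38 is smaller); Rb^+ < Se^2- (isoelectronic, higher Z=37 is smaller).

Ti^4+ < Zr^4+ < Y^3+ < Sr^2+ < Rb^+ < Se^2-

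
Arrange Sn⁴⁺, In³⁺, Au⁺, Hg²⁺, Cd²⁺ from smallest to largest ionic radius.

Work out protons and electrons: Sn⁴⁺ (Z=50, 46 e⁻), In³⁺ (Z=49, 46 e⁻), Cd²⁺ (Z=48, 46 e⁻), Hg²⁺ (Z=80, 78 e⁻), Au⁺ (Z=79, 78 e⁻). Sn⁴⁺ < In³⁺ (both 46 e⁻, Z=50>49); In³⁺ < Cd²⁺ (both 46 e⁻, Z=49>48); Cd²⁺ < Hg²⁺ (same group, period 5 vs 6); Hg²⁺ < Au⁺ (isoelectronic, higher Z=80 is smaller).

Sn⁴⁺ < In³⁺ < Cd²⁺ < Hg²⁺ < Au⁺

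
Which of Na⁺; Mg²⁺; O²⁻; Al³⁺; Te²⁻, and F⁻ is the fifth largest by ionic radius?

Mg²⁺

Work out protons and electrons: Al³⁺ has 10 e⁻ (Z=13), Mg²⁺ has 10 e⁻ (Z=12), Na⁺ has 10 e⁻ (Z=11), F⁻ has 10 e⁻ (Z=9), O²⁻ has 10 e⁻ (Z=8), Te²⁻ has 54 e⁻ (Z=52). Al³⁺ < Mg²⁺ (isoelectronic, higher Z=13 is smaller); Mg²⁺ < Na⁺ (both 10 e⁻, Z=12>11); Na⁺ < F⁻ (both 10 e⁻, Z=11>9); F⁻ < O²⁻ (isoelectronic, higher Z=9 is smaller); O²⁻ < Te²⁻ (same group, 3 shells fewer).
Full ascending order: Al³⁺ < Mg²⁺ < Na⁺ < F⁻ < O²⁻ < Te²⁻. Counting from the largest, position 5 is Mg²⁺.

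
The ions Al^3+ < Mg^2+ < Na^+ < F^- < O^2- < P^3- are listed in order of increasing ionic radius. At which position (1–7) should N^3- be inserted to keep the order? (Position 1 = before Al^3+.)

6

First list Z and electron count for each: Al^3+ has 10 e⁻ (Z=13), Mg^2+ has 10 e⁻ (Z=12), Na^+ has 10 e⁻ (Z=11), F^- has 10 e⁻ (Z=9), O^2- has 10 e⁻ (Z=8), N^3- has 10 e⁻ (Z=7), P^3- has 18 e⁻ (Z=15). Al^3+ < Mg^2+ (both 10 e⁻, Z=13>12); Mg^2+ < Na^+ (isoelectronic, higher Z=12 is smaller); Na^+ < F^- (both 10 e⁻, Z=11>9); F^- < O^2- (isoelectronic, higher Z=9 is smaller); O^2- < N^3- (isoelectronic, higher Z=8 is smaller); N^3- < P^3- (same group, period 2 vs 3).
Merged order: Al^3+ < Mg^2+ < Na^+ < F^- < O^2- < N^3- < P^3- — N^3- is number 6.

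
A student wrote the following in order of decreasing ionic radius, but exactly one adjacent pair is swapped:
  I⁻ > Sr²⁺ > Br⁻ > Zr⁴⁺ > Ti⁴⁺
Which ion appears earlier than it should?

Check each adjacent pair. Sr²⁺ and Br⁻ are reversed: both have 36 electrons but Z(Sr)=38 > Z(Br)=35, so Sr²⁺ should be the smaller of the two. No other neighbouring pair contradicts the periodic trends, so Sr²⁺ is the ion listed too early.

Sr²⁺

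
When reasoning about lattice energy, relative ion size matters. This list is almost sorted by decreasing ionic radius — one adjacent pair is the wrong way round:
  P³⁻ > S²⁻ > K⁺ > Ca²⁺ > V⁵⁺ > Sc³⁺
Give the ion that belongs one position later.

V⁵⁺

Compare adjacent ions: V⁵⁺ and Sc³⁺ share 18 electrons; the higher nuclear charge on V (Z=23) contracts it more, so V⁵⁺ < Sc³⁺ — yet in this decreasing list V⁵⁺ sits before Sc³⁺. Nothing else is reversed, so V⁵⁺ should move one place to the right.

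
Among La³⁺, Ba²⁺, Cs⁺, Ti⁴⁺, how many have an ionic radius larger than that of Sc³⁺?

Ti⁴⁺ has 18 e⁻ (Z=22), Sc³⁺ has 18 e⁻ (Z=21), La³⁺ has 54 e⁻ (Z=57), Ba²⁺ has 54 e⁻ (Z=56), Cs⁺ has 54 e⁻ (Z=55). Ti⁴⁺ < Sc³⁺ (both 18 e⁻, Z=22>21); Sc³⁺ < La³⁺ (same group, 2 shells fewer); La³⁺ < Ba²⁺ (both 54 e⁻, Z=57>56); Ba²⁺ < Cs⁺ (both 54 e⁻, Z=56>55).
Overall: Ti⁴⁺ < Sc³⁺ < La³⁺ < Ba²⁺ < Cs⁺. Sc³⁺ has 1 below it and 3 above. That's 3.

3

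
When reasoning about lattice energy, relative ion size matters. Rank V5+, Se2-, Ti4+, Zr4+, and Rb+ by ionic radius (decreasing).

Electron counts and nuclear charges: V5+ has 18 e⁻ (Z=23), Ti4+ has 18 e⁻ (Z=22), Zr4+ has 36 e⁻ (Z=40), Rb+ has 36 e⁻ (Z=37), Se2- has 36 e⁻ (Z=34). V5+ < Ti4+ (both 18 e⁻, Z=23>22); Ti4+ < Zr4+ (same group, period 4 vs 5); Zr4+ < Rb+ (both 36 e⁻, Z=40>37); Rb+ < Se2- (isoelectronic, higher Z=37 is smaller).

Se2- > Rb+ > Zr4+ > Ti4+ > V5+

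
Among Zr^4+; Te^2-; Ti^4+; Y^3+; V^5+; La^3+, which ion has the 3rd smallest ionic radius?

Electron counts and nuclear charges: V^5+: 18 e⁻, Z=23, Ti^4+: 18 e⁻, Z=22, Zr^4+: 36 e⁻, Z=40, Y^3+: 36 e⁻, Z=39, La^3+: 54 e⁻, Z=57, Te^2-: 54 e⁻, Z=52. V^5+ < Ti^4+ (isoelectronic, higher Z=23 is smaller); Ti^4+ < Zr^4+ (same group, period 4 vs 5); Zr^4+ < Y^3+ (both 36 e⁻, Z=40>39); Y^3+ < La^3+ (same group, 1 shell fewer); La^3+ < Te^2- (isoelectronic, higher Z=57 is smaller).
Full ascending order: V^5+ < Ti^4+ < Zr^4+ < Y^3+ < La^3+ < Te^2-. Counting from the smallest, position 3 is Zr^4+.

Zr^4+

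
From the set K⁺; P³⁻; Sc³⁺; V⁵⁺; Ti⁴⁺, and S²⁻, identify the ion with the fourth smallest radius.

Isoelectronic series (18 e⁻ each). Size is set by nuclear charge: more protons means a smaller ion. V⁵⁺ (Z=23), Ti⁴⁺ (Z=22), Sc³⁺ (Z=21), K⁺ (Z=19), S²⁻ (Z=16), P³⁻ (Z=15).
Full ascending order: V⁵⁺ < Ti⁴⁺ < Sc³⁺ < K⁺ < S²⁻ < P³⁻. Counting from the smallest, position 4 is K⁺.

K⁺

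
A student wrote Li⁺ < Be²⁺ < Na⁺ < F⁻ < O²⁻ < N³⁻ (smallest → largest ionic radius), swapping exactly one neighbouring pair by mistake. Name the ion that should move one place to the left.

Compare adjacent ions: both have 2 electrons but Z(Be)=4 > Z(Li)=3, so Be²⁺ should be the smaller of the two — yet in this increasing list Li⁺ sits before Be²⁺. Nothing else is reversed, so Be²⁺ should move one place to the left.

Be²⁺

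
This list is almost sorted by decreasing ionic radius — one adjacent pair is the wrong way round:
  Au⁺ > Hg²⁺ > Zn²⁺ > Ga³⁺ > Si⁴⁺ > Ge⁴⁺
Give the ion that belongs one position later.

Check each adjacent pair. Si⁴⁺ and Ge⁴⁺ are reversed: both in group 14 with the same charge; Si⁴⁺ (period 3) has the smaller radius. No other neighbouring pair contradicts the periodic trends, so Si⁴⁺ is the ion listed too early.

Si⁴⁺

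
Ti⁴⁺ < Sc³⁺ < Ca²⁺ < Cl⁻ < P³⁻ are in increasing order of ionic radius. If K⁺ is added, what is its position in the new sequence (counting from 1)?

4

These species are isoelectronic with 18 electrons. The only difference is the number of protons: Ti⁴⁺ (Z=22), Sc³⁺ (Z=21), Ca²⁺ (Z=20), K⁺ (Z=19), Cl⁻ (Z=17), P³⁻ (Z=15). The strongest nuclear pull (Ti⁴⁺) gives the smallest ion.
Merged order: Ti⁴⁺ < Sc³⁺ < Ca²⁺ < K⁺ < Cl⁻ < P³⁻ — K⁺ is number 4.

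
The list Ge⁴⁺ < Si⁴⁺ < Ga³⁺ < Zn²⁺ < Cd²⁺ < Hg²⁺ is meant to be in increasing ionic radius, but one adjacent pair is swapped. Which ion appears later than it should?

Si⁴⁺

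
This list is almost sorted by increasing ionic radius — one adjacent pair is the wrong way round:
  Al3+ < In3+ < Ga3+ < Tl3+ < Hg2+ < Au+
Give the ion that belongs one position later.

In3+

Compare adjacent ions: same group and charge — period 4 sits above period 5, so Ga3+ is smaller — yet in this increasing list In3+ sits before Ga3+. Nothing else is reversed, so In3+ should move one place to the right.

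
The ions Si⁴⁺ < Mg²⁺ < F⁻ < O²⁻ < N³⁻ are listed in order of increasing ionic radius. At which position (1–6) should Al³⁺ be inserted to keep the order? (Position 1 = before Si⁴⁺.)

2

All of these have 10 electrons (isoelectronic). With the same electron cloud, the ion with the most protons pulls it in tightest. Nuclear charges: Si⁴⁺ (Z=14), Al³⁺ (Z=13), Mg²⁺ (Z=12), F⁻ (Z=9), O²⁻ (Z=8), N³⁻ (Z=7). Highest Z is smallest.
With Al³⁺ included the full order is Si⁴⁺ < Al³⁺ < Mg²⁺ < F⁻ < O²⁻ < N³⁻, so it takes position 2.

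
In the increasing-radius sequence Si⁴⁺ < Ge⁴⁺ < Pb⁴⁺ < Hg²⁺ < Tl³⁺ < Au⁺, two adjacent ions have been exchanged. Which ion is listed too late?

Compare adjacent ions: they are isoelectronic (78 e⁻) and Tl has more protons than Hg (81 vs 80), making Tl³⁺ smaller — yet in this increasing list Hg²⁺ sits before Tl³⁺. Nothing else is reversed, so Tl³⁺ should move one place to the left.

Tl³⁺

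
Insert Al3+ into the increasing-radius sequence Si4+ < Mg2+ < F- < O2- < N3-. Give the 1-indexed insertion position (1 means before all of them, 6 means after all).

2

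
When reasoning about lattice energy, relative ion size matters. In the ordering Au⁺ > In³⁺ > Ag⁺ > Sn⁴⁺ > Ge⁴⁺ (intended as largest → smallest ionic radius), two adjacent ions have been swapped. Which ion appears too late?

Check each adjacent pair. In³⁺ and Ag⁺ are reversed: they are isoelectronic (46 e⁻) and In has more protons than Ag (49 vs 47), making In³⁺ smaller. No other neighbouring pair contradicts the periodic trends, so Ag⁺ is the ion listed too late.

Ag⁺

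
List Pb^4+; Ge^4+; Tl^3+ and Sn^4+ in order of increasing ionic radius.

Ge^4+ < Sn^4+ < Pb^4+ < Tl^3+

Electron counts and nuclear charges: Ge^4+ has 28 e⁻ (Z=32), Sn^4+ has 46 e⁻ (Z=50), Pb^4+ has 78 e⁻ (Z=82), Tl^3+ has 78 e⁻ (Z=81). Ge^4+ < Sn^4+ (same group, period 4 vs 5); Sn^4+ < Pb^4+ (same group, 1 shell fewer); Pb^4+ < Tl^3+ (isoelectronic, higher Z=82 is smaller).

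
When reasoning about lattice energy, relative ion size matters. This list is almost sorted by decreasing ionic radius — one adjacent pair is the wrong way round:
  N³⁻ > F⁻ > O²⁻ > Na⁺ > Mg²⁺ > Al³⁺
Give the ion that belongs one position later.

The pair F⁻, O²⁻ is the wrong way round — they are isoelectronic (10 e⁻) and F has more protons than O (9 vs 8), making F⁻ smaller. All other adjacent pairs agree with periodic trends, so F⁻ is the misplaced ion.

F⁻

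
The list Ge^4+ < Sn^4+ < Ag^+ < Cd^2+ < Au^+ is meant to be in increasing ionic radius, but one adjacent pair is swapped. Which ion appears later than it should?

Cd^2+

Scanning neighbour by neighbour, only Ag^+/Cd^2+ violates a trend: they are isoelectronic (46 e⁻) and Cd has more protons than Ag (48 vs 47), making Cd^2+ smaller. That makes Cd^2+ the one sitting a position late relative to where it belongs.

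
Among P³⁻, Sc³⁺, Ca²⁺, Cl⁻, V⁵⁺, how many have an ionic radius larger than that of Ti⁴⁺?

Isoelectronic series (18 e⁻ each). Size is set by nuclear charge: more protons means a smaller ion. V⁵⁺ (Z=23), Ti⁴⁺ (Z=22), Sc³⁺ (Z=21), Ca²⁺ (Z=20), Cl⁻ (Z=17), P³⁻ (Z=15).
Relative to Ti⁴⁺, the ions that are larger are Sc³⁺, Ca²⁺, Cl⁻, P³⁻. Count: 4.

4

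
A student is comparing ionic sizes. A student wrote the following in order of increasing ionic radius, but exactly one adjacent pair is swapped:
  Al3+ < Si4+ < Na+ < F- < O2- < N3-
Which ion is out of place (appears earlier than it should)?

The pair Al3+, Si4+ is the wrong way round — they are isoelectronic (10 e⁻) and Si has more protons than Al (14 vs 13), making Si4+ smaller. All other adjacent pairs agree with periodic trends, so Al3+ is the misplaced ion.

Al3+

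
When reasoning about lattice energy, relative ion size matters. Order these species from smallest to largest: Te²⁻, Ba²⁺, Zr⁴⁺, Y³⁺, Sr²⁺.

Zr⁴⁺ < Y³⁺ < Sr²⁺ < Ba²⁺ < Te²⁻

Tabulating Z and e⁻: Zr⁴⁺: 36 e⁻, Z=40, Y³⁺: 36 e⁻, Z=39, Sr²⁺: 36 e⁻, Z=38, Ba²⁺: 54 e⁻, Z=56, Te²⁻: 54 e⁻, Z=52. Zr⁴⁺ < Y³⁺ (isoelectronic, higher Z=40 is smaller); Y³⁺ < Sr²⁺ (isoelectronic, higher Z=39 is smaller); Sr²⁺ < Ba²⁺ (same group, period 5 vs 6); Ba²⁺ < Te²⁻ (isoelectronic, higher Z=56 is smaller).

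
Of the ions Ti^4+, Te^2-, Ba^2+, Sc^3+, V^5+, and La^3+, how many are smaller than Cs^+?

5

Tabulating Z and e⁻: V^5+ has 18 e⁻ (Z=23), Ti^4+ has 18 e⁻ (Z=22), Sc^3+ has 18 e⁻ (Z=21), La^3+ has 54 e⁻ (Z=57), Ba^2+ has 54 e⁻ (Z=56), Cs^+ has 54 e⁻ (Z=55), Te^2- has 54 e⁻ (Z=52). V^5+ < Ti^4+ (both 18 e⁻, Z=23>22); Ti^4+ < Sc^3+ (isoelectronic, higher Z=22 is smaller); Sc^3+ < La^3+ (same group, 2 shells fewer); La^3+ < Ba^2+ (both 54 e⁻, Z=57>56); Ba^2+ < Cs^+ (both 54 e⁻, Z=56>55); Cs^+ < Te^2- (isoelectronic, higher Z=55 is smaller).
Overall: V^5+ < Ti^4+ < Sc^3+ < La^3+ < Ba^2+ < Cs^+ < Te^2-. Cs^+ has 5 below it and 1 above. Count: 5.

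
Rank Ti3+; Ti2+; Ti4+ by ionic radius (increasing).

Ti4+ < Ti3+ < Ti2+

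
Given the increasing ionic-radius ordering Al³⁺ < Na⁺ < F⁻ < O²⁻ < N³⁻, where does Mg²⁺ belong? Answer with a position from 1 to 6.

Isoelectronic series (10 e⁻ each). Size is set by nuclear charge: more protons means a smaller ion. Al³⁺ (Z=13), Mg²⁺ (Z=12), Na⁺ (Z=11), F⁻ (Z=9), O²⁻ (Z=8), N³⁻ (Z=7).
Putting Mg²⁺ in gives Al³⁺ < Mg²⁺ < Na⁺ < F⁻ < O²⁻ < N³⁻; it lands at slot 2.

2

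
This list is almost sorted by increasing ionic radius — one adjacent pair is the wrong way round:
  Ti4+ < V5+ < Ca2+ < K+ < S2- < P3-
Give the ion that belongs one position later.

Ti4+

Check each adjacent pair. Ti4+ and V5+ are reversed: both have 18 electrons but Z(V)=23 > Z(Ti)=22, so V5+ should be the smaller of the two. No other neighbouring pair contradicts the periodic trends, so Ti4+ is the ion listed too early.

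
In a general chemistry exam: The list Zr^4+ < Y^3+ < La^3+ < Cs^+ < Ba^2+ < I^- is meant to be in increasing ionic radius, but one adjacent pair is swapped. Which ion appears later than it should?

Check each adjacent pair. Cs^+ and Ba^2+ are reversed: both have 54 electrons but Z(Ba)=56 > Z(Cs)=55, so Ba^2+ should be the smaller of the two. No other neighbouring pair contradicts the periodic trends, so Ba^2+ is the ion listed too late.

Ba^2+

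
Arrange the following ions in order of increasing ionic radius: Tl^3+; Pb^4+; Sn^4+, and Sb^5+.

Sb^5+ < Sn^4+ < Pb^4+ < Tl^3+

Work out protons and electrons: Sb^5+: 46 e⁻, Z=51, Sn^4+: 46 e⁻, Z=50, Pb^4+: 78 e⁻, Z=82, Tl^3+: 78 e⁻, Z=81. Sb^5+ < Sn^4+ (isoelectronic, higher Z=51 is smaller); Sn^4+ < Pb^4+ (same group, 1 shell fewer); Pb^4+ < Tl^3+ (both 78 e⁻, Z=82>81).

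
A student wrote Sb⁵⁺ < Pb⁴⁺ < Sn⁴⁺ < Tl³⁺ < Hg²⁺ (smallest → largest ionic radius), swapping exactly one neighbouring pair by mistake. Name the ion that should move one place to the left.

The pair Pb⁴⁺, Sn⁴⁺ is the wrong way round — both in group 14 with the same charge; Sn⁴⁺ (period 5) has the smaller radius. All other adjacent pairs agree with periodic trends, so Sn⁴⁺ is the misplaced ion.

Sn⁴⁺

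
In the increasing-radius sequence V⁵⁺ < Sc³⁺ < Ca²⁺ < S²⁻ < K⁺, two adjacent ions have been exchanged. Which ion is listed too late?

K⁺

Scanning neighbour by neighbour, only S²⁻/K⁺ violates a trend: K⁺ and S²⁻ share 18 electrons; the higher nuclear charge on K (Z=19) contracts it more, so K⁺ < S²⁻. That makes K⁺ the one sitting a position late relative to where it belongs.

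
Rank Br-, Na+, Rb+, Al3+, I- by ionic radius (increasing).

Tabulating Z and e⁻: Al3+ has 10 e⁻ (Z=13), Na+ has 10 e⁻ (Z=11), Rb+ has 36 e⁻ (Z=37), Br- has 36 e⁻ (Z=35), I- has 54 e⁻ (Z=53). Al3+ < Na+ (isoelectronic, higher Z=13 is smaller); Na+ < Rb+ (same group, period 3 vs 5); Rb+ < Br- (both 36 e⁻, Z=37>35); Br- < I- (same group, period 4 vs 5).

Al3+ < Na+ < Rb+ < Br- < I-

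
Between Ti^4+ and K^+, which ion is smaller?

Isoelectronic series (18 e⁻ each). Size is set by nuclear charge: more protons means a smaller ion. Ti^4+ (Z=22), K^+ (Z=19).

Ti^4+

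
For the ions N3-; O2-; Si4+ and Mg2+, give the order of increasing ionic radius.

Si4+ < Mg2+ < O2- < N3-

Each ion has 10 electrons. The ranking follows nuclear charge in reverse — greater Z gives a smaller radius. Si4+ (Z=14), Mg2+ (Z=12), O2- (Z=8), N3- (Z=7).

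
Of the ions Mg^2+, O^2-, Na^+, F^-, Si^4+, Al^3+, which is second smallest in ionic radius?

Isoelectronic series (10 e⁻ each). Size is set by nuclear charge: more protons means a smaller ion. Si^4+ (Z=14), Al^3+ (Z=13), Mg^2+ (Z=12), Na^+ (Z=11), F^- (Z=9), O^2- (Z=8).
So the order is Si^4+ < Al^3+ < Mg^2+ < Na^+ < F^- < O^2-; the 2nd-smallest ion is Al^3+.

Al^3+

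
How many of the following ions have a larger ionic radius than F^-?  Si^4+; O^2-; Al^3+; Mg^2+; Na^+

These species are isoelectronic with 10 electrons. The only difference is the number of protons: Si^4+ (Z=14), Al^3+ (Z=13), Mg^2+ (Z=12), Na^+ (Z=11), F^- (Z=9), O^2- (Z=8). The strongest nuclear pull (Si^4+) gives the smallest ion.
Placing each against F^-: smaller — Si^4+, Al^3+, Mg^2+, Na^+; larger — O^2-. That's 1.

1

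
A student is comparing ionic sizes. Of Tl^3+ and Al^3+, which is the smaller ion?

Same group, same charge. Going down the group adds an extra shell of electrons, so the ion gets larger: Al^3+ is highest in the group and smallest.

Al^3+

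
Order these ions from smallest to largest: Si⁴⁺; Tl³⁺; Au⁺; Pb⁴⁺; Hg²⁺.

Si⁴⁺ < Pb⁴⁺ < Tl³⁺ < Hg²⁺ < Au⁺

Electron counts and nuclear charges: Si⁴⁺: 10 e⁻, Z=14, Pb⁴⁺: 78 e⁻, Z=82, Tl³⁺: 78 e⁻, Z=81, Hg²⁺: 78 e⁻, Z=80, Au⁺: 78 e⁻, Z=79. Si⁴⁺ < Pb⁴⁺ (same group, 3 shells fewer); Pb⁴⁺ < Tl³⁺ (isoelectronic, higher Z=82 is smaller); Tl³⁺ < Hg²⁺ (both 78 e⁻, Z=81>80); Hg²⁺ < Au⁺ (both 78 e⁻, Z=80>79).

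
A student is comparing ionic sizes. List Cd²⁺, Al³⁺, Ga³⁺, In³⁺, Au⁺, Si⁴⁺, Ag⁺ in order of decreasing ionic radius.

Au⁺ > Ag⁺ > Cd²⁺ > In³⁺ > Ga³⁺ > Al³⁺ > Si⁴⁺

Si⁴⁺ has 10 e⁻ (Z=14), Al³⁺ has 10 e⁻ (Z=13), Ga³⁺ has 28 e⁻ (Z=31), In³⁺ has 46 e⁻ (Z=49), Cd²⁺ has 46 e⁻ (Z=48), Ag⁺ has 46 e⁻ (Z=47), Au⁺ has 78 e⁻ (Z=79). Si⁴⁺ < Al³⁺ (isoelectronic, higher Z=14 is smaller); Al³⁺ < Ga³⁺ (same group, 1 shell fewer); Ga³⁺ < In³⁺ (same group, period 4 vs 5); In³⁺ < Cd²⁺ (both 46 e⁻, Z=49>48); Cd²⁺ < Ag⁺ (isoelectronic, higher Z=48 is smaller); Ag⁺ < Au⁺ (same group, period 5 vs 6).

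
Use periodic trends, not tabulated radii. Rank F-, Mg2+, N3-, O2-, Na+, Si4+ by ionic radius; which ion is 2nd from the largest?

O2-

Each ion has 10 electrons. The ranking follows nuclear charge in reverse — greater Z gives a smaller radius. Si4+ (Z=14), Mg2+ (Z=12), Na+ (Z=11), F- (Z=9), O2- (Z=8), N3- (Z=7).
That gives Si4+ < Mg2+ < Na+ < F- < O2- < N3-. From the largest end, number 2 is O2-.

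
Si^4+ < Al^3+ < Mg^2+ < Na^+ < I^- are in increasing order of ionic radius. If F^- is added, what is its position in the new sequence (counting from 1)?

First list Z and electron count for each: Si^4+ has 10 e⁻ (Z=14), Al^3+ has 10 e⁻ (Z=13), Mg^2+ has 10 e⁻ (Z=12), Na^+ has 10 e⁻ (Z=11), F^- has 10 e⁻ (Z=9), I^- has 54 e⁻ (Z=53). Si^4+ < Al^3+ (both 10 e⁻, Z=14>13); Al^3+ < Mg^2+ (isoelectronic, higher Z=13 is smaller); Mg^2+ < Na^+ (both 10 e⁻, Z=12>11); Na^+ < F^- (isoelectronic, higher Z=11 is smaller); F^- < I^- (same group, 3 shells fewer).
With F^- included the full order is Si^4+ < Al^3+ < Mg^2+ < Na^+ < F^- < I^-, so it takes position 5.

5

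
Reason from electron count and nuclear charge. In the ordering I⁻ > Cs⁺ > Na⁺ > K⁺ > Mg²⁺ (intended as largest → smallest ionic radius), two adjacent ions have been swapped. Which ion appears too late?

K⁺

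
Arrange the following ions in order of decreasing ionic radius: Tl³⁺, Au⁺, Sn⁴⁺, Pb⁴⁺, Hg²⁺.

Au⁺ > Hg²⁺ > Tl³⁺ > Pb⁴⁺ > Sn⁴⁺

Tabulating Z and e⁻: Sn⁴⁺ has 46 e⁻ (Z=50), Pb⁴⁺ has 78 e⁻ (Z=82), Tl³⁺ has 78 e⁻ (Z=81), Hg²⁺ has 78 e⁻ (Z=80), Au⁺ has 78 e⁻ (Z=79). Sn⁴⁺ < Pb⁴⁺ (same group, period 5 vs 6); Pb⁴⁺ < Tl³⁺ (both 78 e⁻, Z=82>81); Tl³⁺ < Hg²⁺ (isoelectronic, higher Z=81 is smaller); Hg²⁺ < Au⁺ (both 78 e⁻, Z=80>79).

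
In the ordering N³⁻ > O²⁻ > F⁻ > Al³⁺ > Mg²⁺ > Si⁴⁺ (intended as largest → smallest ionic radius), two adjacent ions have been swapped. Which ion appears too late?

Scanning neighbour by neighbour, only Al³⁺/Mg²⁺ violates a trend: Al³⁺ and Mg²⁺ share 10 electrons; the higher nuclear charge on Al (Z=13) contracts it more, so Al³⁺ < Mg²⁺. That makes Mg²⁺ the one sitting a position late relative to where it belongs.

Mg²⁺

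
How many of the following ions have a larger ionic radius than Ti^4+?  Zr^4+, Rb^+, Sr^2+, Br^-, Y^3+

5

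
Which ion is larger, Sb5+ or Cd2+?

Isoelectronic series (46 e⁻ each). Size is set by nuclear charge: more protons means a smaller ion. Sb5+ (Z=51), Cd2+ (Z=48).

Cd2+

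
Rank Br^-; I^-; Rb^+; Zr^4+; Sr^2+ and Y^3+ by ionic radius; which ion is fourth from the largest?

Sr^2+

Zr^4+: 36 e⁻, Z=40, Y^3+: 36 e⁻, Z=39, Sr^2+: 36 e⁻, Z=38, Rb^+: 36 e⁻, Z=37, Br^-: 36 e⁻, Z=35, I^-: 54 e⁻, Z=53. Zr^4+ < Y^3+ (isoelectronic, higher Z=40 is smaller); Y^3+ < Sr^2+ (both 36 e⁻, Z=39>38); Sr^2+ < Rb^+ (isoelectronic, higher Z=38 is smaller); Rb^+ < Br^- (isoelectronic, higher Z=37 is smaller); Br^- < I^- (same group, 1 shell fewer).
So the order is Zr^4+ < Y^3+ < Sr^2+ < Rb^+ < Br^- < I^-; the 4th-largest ion is Sr^2+.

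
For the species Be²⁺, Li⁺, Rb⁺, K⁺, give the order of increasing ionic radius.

Work out protons and electrons: Be²⁺ has 2 e⁻ (Z=4), Li⁺ has 2 e⁻ (Z=3), K⁺ has 18 e⁻ (Z=19), Rb⁺ has 36 e⁻ (Z=37). Be²⁺ < Li⁺ (both 2 e⁻, Z=4>3); Li⁺ < K⁺ (same group, 2 shells fewer); K⁺ < Rb⁺ (same group, period 4 vs 5).

Be²⁺ < Li⁺ < K⁺ < Rb⁺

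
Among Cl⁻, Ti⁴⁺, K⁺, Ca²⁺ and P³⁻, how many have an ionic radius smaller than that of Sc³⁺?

1

Each ion has 18 electrons. The ranking follows nuclear charge in reverse — greater Z gives a smaller radius. Ti⁴⁺ (Z=22), Sc³⁺ (Z=21), Ca²⁺ (Z=20), K⁺ (Z=19), Cl⁻ (Z=17), P³⁻ (Z=15).
Placing each against Sc³⁺: smaller — Ti⁴⁺; larger — Ca²⁺, K⁺, Cl⁻, P³⁻. So 1 is smaller.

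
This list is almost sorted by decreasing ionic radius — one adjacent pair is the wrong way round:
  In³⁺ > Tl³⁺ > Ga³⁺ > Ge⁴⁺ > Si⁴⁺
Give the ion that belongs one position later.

The pair In³⁺, Tl³⁺ is the wrong way round — In³⁺ and Tl³⁺ are in one column with the same charge; the lighter period-5 ion has one fewer shell and is smaller. All other adjacent pairs agree with periodic trends, so In³⁺ is the misplaced ion.

In³⁺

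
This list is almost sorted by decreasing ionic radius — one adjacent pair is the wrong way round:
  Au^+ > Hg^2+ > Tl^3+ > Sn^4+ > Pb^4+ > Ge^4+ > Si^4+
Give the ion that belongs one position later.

Sn^4+

Compare adjacent ions: same group and charge — period 5 sits above period 6, so Sn^4+ is smaller — yet in this decreasing list Sn^4+ sits before Pb^4+. Nothing else is reversed, so Sn^4+ should move one place to the right.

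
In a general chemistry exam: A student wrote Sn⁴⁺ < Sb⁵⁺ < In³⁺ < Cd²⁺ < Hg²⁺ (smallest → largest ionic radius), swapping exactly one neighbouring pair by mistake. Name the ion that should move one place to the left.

Sb⁵⁺

Scanning neighbour by neighbour, only Sn⁴⁺/Sb⁵⁺ violates a trend: Sb⁵⁺ and Sn⁴⁺ share 46 electrons; the higher nuclear charge on Sb (Z=51) contracts it more, so Sb⁵⁺ < Sn⁴⁺. That makes Sb⁵⁺ the one sitting a position late relative to where it belongs.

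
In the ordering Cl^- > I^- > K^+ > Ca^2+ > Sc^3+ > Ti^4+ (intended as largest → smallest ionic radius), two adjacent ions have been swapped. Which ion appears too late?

I^-

Scanning neighbour by neighbour, only Cl^-/I^- violates a trend: Cl^- and I^- are in one column with the same charge; the lighter period-3 ion has 2 fewer shells and is smaller. That makes I^- the one sitting a position late relative to where it belongs.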